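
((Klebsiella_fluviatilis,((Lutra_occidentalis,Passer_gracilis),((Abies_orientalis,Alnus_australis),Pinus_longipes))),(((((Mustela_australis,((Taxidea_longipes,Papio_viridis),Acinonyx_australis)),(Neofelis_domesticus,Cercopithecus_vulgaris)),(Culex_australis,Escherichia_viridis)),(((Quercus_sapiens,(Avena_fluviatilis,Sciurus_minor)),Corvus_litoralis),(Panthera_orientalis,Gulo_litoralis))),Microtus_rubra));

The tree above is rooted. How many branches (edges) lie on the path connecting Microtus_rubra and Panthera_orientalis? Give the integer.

The MRCA of Microtus_rubra and Panthera_orientalis is the node subtending (((((Mustela_australis,((Taxidea_longipes,Papio_viridis),Acinonyx_australis)),(Neofelis_domesticus,Cercopithecus_vulgaris)),(Culex_australis,Escherichia_viridis)),(((Quercus_sapiens,(Avena_fluviatilis,Sciurus_minor)),Corvus_litoralis),(Panthera_orientalis,Gulo_litoralis))),Microtus_rubra).
From Microtus_rubra up to that node: 1 branch. From Panthera_orientalis up to the same node: 4 branches. Total: 1 + 4 = 5.

5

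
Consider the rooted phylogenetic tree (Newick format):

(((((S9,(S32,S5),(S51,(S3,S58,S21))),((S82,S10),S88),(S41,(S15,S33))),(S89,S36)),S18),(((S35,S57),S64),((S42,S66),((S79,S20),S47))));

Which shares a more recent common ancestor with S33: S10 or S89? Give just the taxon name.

S10

The MRCA of S33 and S10 subtends ((S9,(S32,S5),(S51,(S3,S58,S21))),((S82,S10),S88),(S41,(S15,S33))) (13 taxa).
The MRCA of S33 and S89 subtends (((S9,(S32,S5),(S51,(S3,S58,S21))),((S82,S10),S88),(S41,(S15,S33))),(S89,S36)) (15 taxa).
The first is nested inside the second, so S33 shares a more recent common ancestor with S10.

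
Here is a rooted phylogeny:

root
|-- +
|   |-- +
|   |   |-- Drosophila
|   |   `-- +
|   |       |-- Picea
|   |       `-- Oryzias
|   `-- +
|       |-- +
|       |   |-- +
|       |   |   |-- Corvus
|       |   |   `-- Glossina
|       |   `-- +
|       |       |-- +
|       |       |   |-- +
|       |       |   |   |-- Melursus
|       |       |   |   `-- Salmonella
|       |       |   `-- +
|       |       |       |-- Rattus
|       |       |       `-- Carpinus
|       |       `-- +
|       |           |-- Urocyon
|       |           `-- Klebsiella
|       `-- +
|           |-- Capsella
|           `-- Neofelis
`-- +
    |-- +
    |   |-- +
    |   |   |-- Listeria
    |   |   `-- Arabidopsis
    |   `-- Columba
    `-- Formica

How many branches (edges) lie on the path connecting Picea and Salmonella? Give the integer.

9

The MRCA of Picea and Salmonella is the node subtending ((Drosophila,(Picea,Oryzias)),(((Corvus,Glossina),(((Melursus,Salmonella),(Rattus,Carpinus)),(Urocyon,Klebsiella))),(Capsella,Neofelis))).
From Picea up to that node: 3 branches. From Salmonella up to the same node: 6 branches. Total: 3 + 6 = 9.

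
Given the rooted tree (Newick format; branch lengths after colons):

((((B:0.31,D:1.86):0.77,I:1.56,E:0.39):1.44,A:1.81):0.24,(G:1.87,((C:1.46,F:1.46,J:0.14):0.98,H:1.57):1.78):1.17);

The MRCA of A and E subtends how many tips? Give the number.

The MRCA of A and E is the node subtending (((B,D),I,E),A).
That clade contains 5 terminal taxa: A, B, D, E, I.

5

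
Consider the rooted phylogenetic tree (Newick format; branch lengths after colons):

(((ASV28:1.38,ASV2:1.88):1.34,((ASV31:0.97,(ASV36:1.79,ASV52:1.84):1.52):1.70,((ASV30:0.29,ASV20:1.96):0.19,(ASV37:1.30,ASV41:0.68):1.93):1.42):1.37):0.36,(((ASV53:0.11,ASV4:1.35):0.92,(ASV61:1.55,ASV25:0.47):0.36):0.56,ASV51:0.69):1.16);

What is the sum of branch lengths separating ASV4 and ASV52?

The path runs ASV4 → … → MRCA → … → ASV52; the MRCA is the root of the tree.
Branch lengths along that path: 1.35 + 0.92 + 0.56 + 1.16 + 0.36 + 1.37 + 1.70 + 1.52 + 1.84 = 10.78.

10.78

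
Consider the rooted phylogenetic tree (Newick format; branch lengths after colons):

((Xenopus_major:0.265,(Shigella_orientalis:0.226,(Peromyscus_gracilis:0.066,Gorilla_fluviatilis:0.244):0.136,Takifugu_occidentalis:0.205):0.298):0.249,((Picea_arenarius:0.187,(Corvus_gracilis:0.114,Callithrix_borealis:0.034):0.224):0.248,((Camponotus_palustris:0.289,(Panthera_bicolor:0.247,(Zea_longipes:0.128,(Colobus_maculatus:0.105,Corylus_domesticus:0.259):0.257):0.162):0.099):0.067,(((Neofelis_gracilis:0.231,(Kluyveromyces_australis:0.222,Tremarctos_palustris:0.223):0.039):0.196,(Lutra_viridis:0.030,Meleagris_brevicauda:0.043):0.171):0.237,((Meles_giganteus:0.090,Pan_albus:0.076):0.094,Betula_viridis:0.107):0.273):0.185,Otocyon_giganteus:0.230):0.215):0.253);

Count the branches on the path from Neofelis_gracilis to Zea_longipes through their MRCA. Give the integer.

The MRCA of Neofelis_gracilis and Zea_longipes is the node subtending ((Camponotus_palustris,(Panthera_bicolor,(Zea_longipes,(Colobus_maculatus,Corylus_domesticus)))),(((Neofelis_gracilis,(Kluyveromyces_australis,Tremarctos_palustris)),(Lutra_viridis,Meleagris_brevicauda)),((Meles_giganteus,Pan_albus),Betula_viridis)),Otocyon_giganteus).
From Neofelis_gracilis up to that node: 4 branches. From Zea_longipes up to the same node: 4 branches. Total: 4 + 4 = 8.

8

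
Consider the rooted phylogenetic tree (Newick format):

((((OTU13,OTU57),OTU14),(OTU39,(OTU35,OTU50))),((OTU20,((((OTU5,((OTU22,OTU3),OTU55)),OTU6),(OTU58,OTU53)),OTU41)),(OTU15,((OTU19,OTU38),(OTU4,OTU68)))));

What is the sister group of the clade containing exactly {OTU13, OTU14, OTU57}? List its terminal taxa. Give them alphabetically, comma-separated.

OTU35, OTU39, OTU50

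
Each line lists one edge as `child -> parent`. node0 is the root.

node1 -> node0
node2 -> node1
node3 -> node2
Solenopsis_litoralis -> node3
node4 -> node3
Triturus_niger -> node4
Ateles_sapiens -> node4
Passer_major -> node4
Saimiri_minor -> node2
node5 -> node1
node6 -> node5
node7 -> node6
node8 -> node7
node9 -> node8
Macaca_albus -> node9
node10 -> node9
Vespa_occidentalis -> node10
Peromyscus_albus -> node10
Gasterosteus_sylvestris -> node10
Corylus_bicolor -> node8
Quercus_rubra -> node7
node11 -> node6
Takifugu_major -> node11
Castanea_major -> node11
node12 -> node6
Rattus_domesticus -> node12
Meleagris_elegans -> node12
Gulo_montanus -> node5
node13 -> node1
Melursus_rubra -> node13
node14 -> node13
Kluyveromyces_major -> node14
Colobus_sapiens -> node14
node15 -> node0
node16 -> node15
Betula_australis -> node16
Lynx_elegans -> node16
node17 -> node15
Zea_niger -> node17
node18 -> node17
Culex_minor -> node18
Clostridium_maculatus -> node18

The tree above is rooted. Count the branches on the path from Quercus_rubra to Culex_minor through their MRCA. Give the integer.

9

The MRCA of Quercus_rubra and Culex_minor is the root of the tree.
From Quercus_rubra up to that node: 5 branches. From Culex_minor up to the same node: 4 branches. Total: 5 + 4 = 9.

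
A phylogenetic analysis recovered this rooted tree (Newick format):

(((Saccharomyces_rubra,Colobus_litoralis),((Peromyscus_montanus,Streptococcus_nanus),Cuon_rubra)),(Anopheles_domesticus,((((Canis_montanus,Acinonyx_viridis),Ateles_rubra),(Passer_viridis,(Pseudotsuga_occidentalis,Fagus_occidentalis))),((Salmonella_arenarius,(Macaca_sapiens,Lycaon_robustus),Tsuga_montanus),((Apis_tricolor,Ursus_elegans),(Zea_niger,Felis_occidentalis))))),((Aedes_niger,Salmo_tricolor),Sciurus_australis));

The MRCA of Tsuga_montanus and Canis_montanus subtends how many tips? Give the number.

14

The MRCA of Tsuga_montanus and Canis_montanus is the node subtending ((((Canis_montanus,Acinonyx_viridis),Ateles_rubra),(Passer_viridis,(Pseudotsuga_occidentalis,Fagus_occidentalis))),((Salmonella_arenarius,(Macaca_sapiens,Lycaon_robustus),Tsuga_montanus),((Apis_tricolor,Ursus_elegans),(Zea_niger,Felis_occidentalis)))).
That clade contains 14 terminal taxa: Acinonyx_viridis, Apis_tricolor, Ateles_rubra, Canis_montanus, Fagus_occidentalis, Felis_occidentalis, Lycaon_robustus, Macaca_sapiens, Passer_viridis, Pseudotsuga_occidentalis, Salmonella_arenarius, Tsuga_montanus, Ursus_elegans, Zea_niger.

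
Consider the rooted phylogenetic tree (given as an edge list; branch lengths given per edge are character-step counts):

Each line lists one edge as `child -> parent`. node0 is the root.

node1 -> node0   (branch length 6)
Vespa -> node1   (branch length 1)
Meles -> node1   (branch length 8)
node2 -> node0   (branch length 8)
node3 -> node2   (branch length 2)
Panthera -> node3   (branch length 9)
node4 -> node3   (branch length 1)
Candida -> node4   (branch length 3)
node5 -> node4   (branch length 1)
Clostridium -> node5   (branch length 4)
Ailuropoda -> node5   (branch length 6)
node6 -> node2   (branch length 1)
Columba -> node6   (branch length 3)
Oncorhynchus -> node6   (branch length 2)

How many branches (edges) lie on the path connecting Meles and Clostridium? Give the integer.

7

The MRCA of Meles and Clostridium is the root of the tree.
From Meles up to that node: 2 branches. From Clostridium up to the same node: 5 branches. Total: 2 + 5 = 7.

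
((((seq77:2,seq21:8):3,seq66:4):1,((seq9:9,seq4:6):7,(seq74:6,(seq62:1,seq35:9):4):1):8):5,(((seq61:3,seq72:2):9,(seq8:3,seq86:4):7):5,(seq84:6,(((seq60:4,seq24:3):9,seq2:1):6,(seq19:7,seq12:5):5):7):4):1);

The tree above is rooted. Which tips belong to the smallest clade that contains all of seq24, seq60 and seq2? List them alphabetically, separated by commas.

seq2, seq24, seq60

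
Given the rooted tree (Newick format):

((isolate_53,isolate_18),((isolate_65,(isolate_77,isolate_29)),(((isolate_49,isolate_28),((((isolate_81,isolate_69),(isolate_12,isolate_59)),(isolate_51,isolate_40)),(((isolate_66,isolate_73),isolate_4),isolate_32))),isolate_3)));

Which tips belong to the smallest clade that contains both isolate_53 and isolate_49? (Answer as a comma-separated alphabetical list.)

Tracing isolate_53: it sits inside (isolate_53,isolate_18).
Tracing isolate_49: it sits inside (isolate_49,isolate_28).
The smallest clade enclosing both is the whole tree (their MRCA is the root), so the answer is all 18 tips in alphabetical order.

isolate_12, isolate_18, isolate_28, isolate_29, isolate_3, isolate_32, isolate_4, isolate_40, isolate_49, isolate_51, isolate_53, isolate_59, isolate_65, isolate_66, isolate_69, isolate_73, isolate_77, isolate_81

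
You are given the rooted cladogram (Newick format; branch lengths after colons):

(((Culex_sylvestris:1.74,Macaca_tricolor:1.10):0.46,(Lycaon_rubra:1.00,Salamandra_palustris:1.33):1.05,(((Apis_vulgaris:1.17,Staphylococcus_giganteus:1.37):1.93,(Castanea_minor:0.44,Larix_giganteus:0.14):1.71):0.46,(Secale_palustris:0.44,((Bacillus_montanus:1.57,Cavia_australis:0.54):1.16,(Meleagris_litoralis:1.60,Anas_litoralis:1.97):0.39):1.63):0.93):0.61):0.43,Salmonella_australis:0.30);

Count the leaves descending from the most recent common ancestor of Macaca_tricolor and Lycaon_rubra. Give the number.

The MRCA of Macaca_tricolor and Lycaon_rubra is the node subtending ((Culex_sylvestris,Macaca_tricolor),(Lycaon_rubra,Salamandra_palustris),(((Apis_vulgaris,Staphylococcus_giganteus),(Castanea_minor,Larix_giganteus)),(Secale_palustris,((Bacillus_montanus,Cavia_australis),(Meleagris_litoralis,Anas_litoralis))))).
That clade contains 13 terminal taxa: Anas_litoralis, Apis_vulgaris, Bacillus_montanus, Castanea_minor, Cavia_australis, Culex_sylvestris, Larix_giganteus, Lycaon_rubra, Macaca_tricolor, Meleagris_litoralis, Salamandra_palustris, Secale_palustris, Staphylococcus_giganteus.

13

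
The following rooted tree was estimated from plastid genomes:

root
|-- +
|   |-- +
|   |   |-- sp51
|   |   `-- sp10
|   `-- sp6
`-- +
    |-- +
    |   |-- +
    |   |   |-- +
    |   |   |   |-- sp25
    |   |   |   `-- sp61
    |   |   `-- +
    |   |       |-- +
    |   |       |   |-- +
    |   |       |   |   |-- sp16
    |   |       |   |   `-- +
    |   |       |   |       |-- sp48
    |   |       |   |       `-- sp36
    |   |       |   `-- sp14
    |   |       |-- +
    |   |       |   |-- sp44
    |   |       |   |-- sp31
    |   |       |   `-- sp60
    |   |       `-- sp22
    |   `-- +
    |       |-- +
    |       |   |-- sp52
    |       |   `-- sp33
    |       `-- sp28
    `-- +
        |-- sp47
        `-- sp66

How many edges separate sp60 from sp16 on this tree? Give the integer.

5

The MRCA of sp60 and sp16 is the node subtending (((sp16,(sp48,sp36)),sp14),(sp44,sp31,sp60),sp22).
From sp60 up to that node: 2 branches. From sp16 up to the same node: 3 branches. Total: 2 + 3 = 5.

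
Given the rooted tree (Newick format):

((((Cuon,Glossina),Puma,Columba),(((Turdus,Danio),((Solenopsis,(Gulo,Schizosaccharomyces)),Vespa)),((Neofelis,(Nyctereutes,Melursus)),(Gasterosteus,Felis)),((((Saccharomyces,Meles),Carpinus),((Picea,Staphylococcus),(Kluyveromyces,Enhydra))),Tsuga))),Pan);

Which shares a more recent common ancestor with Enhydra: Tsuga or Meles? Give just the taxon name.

Meles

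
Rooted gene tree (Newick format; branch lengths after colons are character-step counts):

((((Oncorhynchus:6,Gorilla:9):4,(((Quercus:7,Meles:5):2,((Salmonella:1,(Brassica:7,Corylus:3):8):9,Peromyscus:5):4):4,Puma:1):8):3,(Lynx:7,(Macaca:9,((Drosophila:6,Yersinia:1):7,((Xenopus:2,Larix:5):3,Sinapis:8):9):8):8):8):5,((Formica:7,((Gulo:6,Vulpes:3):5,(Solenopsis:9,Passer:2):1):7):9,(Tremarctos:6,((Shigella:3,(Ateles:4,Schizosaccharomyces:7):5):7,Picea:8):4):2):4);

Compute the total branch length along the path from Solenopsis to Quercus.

59

The path runs Solenopsis → … → MRCA → … → Quercus; the MRCA is the root of the tree.
Branch lengths along that path: 9 + 1 + 7 + 9 + 4 + 5 + 3 + 8 + 4 + 2 + 7 = 59.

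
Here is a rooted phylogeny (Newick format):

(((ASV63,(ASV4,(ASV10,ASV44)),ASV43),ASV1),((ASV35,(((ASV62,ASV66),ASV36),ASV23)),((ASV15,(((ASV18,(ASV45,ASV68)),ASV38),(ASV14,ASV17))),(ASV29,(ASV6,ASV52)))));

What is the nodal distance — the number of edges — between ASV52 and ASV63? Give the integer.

8

The MRCA of ASV52 and ASV63 is the root of the tree.
From ASV52 up to that node: 5 branches. From ASV63 up to the same node: 3 branches. Total: 5 + 3 = 8.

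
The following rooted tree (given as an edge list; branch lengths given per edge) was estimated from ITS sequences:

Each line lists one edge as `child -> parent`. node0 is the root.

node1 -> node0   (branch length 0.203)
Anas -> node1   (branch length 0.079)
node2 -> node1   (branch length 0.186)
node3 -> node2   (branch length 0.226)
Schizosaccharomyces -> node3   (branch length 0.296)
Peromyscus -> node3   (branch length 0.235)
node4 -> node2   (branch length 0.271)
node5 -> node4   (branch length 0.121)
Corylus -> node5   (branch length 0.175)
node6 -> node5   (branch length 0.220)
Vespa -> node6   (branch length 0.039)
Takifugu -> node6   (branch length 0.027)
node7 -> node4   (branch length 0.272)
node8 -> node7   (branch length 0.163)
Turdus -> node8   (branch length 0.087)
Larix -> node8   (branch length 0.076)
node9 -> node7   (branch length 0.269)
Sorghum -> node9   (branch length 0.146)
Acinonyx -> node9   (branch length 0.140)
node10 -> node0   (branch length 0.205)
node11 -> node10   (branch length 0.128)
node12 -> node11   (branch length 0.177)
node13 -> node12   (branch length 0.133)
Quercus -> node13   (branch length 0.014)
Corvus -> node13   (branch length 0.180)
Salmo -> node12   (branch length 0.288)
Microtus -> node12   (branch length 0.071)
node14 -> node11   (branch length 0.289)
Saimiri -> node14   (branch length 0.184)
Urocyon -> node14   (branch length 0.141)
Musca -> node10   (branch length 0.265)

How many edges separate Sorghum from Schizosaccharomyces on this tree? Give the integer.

The MRCA of Sorghum and Schizosaccharomyces is the node subtending ((Schizosaccharomyces,Peromyscus),((Corylus,(Vespa,Takifugu)),((Turdus,Larix),(Sorghum,Acinonyx)))).
From Sorghum up to that node: 4 branches. From Schizosaccharomyces up to the same node: 2 branches. Total: 4 + 2 = 6.

6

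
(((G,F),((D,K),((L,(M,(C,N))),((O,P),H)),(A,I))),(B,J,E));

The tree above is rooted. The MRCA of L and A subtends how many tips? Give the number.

11

The MRCA of L and A is the node subtending ((D,K),((L,(M,(C,N))),((O,P),H)),(A,I)).
That clade contains 11 terminal taxa: A, C, D, H, I, K, L, M, N, O, P.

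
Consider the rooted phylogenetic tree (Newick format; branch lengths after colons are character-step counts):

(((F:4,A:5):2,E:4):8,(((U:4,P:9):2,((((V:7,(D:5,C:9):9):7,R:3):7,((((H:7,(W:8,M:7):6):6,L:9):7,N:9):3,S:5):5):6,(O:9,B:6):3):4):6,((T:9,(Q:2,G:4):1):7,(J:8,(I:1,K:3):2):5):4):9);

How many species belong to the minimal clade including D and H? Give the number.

The MRCA of D and H is the node subtending (((V,(D,C)),R),((((H,(W,M)),L),N),S)).
That clade contains 10 terminal taxa: C, D, H, L, M, N, R, S, V, W.

10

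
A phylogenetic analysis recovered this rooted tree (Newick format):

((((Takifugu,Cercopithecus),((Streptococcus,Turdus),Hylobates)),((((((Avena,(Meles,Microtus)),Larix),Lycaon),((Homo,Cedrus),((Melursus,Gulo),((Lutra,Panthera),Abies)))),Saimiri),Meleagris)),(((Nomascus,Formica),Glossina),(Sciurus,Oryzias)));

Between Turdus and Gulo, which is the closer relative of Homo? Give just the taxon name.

The MRCA of Homo and Gulo subtends ((Homo,Cedrus),((Melursus,Gulo),((Lutra,Panthera),Abies))) (7 taxa).
The MRCA of Homo and Turdus subtends (((Takifugu,Cercopithecus),((Streptococcus,Turdus),Hylobates)),((((((Avena,(Meles,Microtus)),Larix),Lycaon),((Homo,Cedrus),((Melursus,Gulo),((Lutra,Panthera),Abies)))),Saimiri),Meleagris)) (19 taxa).
The first is nested inside the second, so Homo shares a more recent common ancestor with Gulo.

Gulo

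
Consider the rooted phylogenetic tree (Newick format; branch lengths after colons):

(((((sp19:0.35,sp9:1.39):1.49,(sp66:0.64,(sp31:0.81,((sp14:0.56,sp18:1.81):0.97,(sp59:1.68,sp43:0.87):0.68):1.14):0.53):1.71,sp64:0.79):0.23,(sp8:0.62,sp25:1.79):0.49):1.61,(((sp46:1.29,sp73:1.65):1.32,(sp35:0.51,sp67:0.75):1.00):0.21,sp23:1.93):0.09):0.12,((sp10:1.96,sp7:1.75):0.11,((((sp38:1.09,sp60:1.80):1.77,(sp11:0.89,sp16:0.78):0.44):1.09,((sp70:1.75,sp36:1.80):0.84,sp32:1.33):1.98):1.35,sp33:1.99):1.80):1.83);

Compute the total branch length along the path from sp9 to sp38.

13.77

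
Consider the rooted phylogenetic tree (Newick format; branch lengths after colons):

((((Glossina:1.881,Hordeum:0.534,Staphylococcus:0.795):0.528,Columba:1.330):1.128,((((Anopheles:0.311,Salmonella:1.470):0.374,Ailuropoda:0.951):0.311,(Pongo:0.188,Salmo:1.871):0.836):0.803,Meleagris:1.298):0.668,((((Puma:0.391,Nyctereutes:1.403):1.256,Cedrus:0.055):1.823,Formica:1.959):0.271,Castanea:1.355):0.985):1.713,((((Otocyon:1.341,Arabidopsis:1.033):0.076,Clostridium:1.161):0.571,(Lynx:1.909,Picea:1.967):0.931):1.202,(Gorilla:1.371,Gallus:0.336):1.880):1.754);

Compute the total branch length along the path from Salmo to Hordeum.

The path runs Salmo → … → MRCA → … → Hordeum; the MRCA is the node subtending (((Glossina,Hordeum,Staphylococcus),Columba),((((Anopheles,Salmonella),Ailuropoda),(Pongo,Salmo)),Meleagris),((((Puma,Nyctereutes),Cedrus),Formica),Castanea)).
Branch lengths along that path: 1.871 + 0.836 + 0.803 + 0.668 + 1.128 + 0.528 + 0.534 = 6.368.

6.368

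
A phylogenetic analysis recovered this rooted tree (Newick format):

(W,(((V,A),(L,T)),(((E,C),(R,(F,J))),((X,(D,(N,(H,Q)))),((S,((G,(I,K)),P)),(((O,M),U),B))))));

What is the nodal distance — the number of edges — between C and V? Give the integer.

The MRCA of C and V is the node subtending (((V,A),(L,T)),(((E,C),(R,(F,J))),((X,(D,(N,(H,Q)))),((S,((G,(I,K)),P)),(((O,M),U),B))))).
From C up to that node: 4 branches. From V up to the same node: 3 branches. Total: 4 + 3 = 7.

7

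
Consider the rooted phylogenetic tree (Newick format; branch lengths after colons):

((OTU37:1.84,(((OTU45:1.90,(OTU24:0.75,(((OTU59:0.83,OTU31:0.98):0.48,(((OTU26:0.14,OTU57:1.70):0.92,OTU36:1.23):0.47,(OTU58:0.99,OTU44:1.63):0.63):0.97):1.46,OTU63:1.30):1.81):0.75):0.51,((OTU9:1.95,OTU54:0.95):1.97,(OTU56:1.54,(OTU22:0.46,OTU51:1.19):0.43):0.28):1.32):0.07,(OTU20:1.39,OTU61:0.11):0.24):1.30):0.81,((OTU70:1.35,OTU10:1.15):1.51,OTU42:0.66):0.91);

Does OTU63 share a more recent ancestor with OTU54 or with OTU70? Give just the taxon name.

The MRCA of OTU63 and OTU54 subtends ((OTU45,(OTU24,(((OTU59,OTU31),(((OTU26,OTU57),OTU36),(OTU58,OTU44))),OTU63))),((OTU9,OTU54),(OTU56,(OTU22,OTU51)))) (15 taxa).
The MRCA of OTU63 and OTU70 is the root, subtending the entire tree (21 taxa).
The first is nested inside the second, so OTU63 shares a more recent common ancestor with OTU54.

OTU54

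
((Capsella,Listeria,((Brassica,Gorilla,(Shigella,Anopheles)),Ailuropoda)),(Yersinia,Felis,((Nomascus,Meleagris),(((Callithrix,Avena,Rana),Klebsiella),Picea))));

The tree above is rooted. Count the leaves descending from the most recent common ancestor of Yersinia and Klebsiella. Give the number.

9

The MRCA of Yersinia and Klebsiella is the node subtending (Yersinia,Felis,((Nomascus,Meleagris),(((Callithrix,Avena,Rana),Klebsiella),Picea))).
That clade contains 9 terminal taxa: Avena, Callithrix, Felis, Klebsiella, Meleagris, Nomascus, Picea, Rana, Yersinia.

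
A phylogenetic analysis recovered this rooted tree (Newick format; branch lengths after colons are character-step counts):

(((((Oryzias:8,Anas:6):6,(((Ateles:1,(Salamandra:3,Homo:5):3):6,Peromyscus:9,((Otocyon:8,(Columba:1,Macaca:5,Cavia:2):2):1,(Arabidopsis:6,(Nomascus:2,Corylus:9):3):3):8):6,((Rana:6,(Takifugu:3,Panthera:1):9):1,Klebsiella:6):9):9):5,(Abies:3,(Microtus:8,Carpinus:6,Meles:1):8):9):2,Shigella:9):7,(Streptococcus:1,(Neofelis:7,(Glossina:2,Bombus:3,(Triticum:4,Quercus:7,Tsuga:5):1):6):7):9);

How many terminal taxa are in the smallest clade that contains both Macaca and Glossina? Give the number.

The MRCA of Macaca and Glossina is the root, so the clade is the entire tree.
That clade contains 29 terminal taxa: Abies, Anas, Arabidopsis, Ateles, Bombus, Carpinus, Cavia, Columba, Corylus, Glossina, Homo, Klebsiella, Macaca, Meles, Microtus, Neofelis, Nomascus, Oryzias, Otocyon, Panthera, Peromyscus, Quercus, Rana, Salamandra, Shigella, Streptococcus, Takifugu, Triticum, Tsuga.

29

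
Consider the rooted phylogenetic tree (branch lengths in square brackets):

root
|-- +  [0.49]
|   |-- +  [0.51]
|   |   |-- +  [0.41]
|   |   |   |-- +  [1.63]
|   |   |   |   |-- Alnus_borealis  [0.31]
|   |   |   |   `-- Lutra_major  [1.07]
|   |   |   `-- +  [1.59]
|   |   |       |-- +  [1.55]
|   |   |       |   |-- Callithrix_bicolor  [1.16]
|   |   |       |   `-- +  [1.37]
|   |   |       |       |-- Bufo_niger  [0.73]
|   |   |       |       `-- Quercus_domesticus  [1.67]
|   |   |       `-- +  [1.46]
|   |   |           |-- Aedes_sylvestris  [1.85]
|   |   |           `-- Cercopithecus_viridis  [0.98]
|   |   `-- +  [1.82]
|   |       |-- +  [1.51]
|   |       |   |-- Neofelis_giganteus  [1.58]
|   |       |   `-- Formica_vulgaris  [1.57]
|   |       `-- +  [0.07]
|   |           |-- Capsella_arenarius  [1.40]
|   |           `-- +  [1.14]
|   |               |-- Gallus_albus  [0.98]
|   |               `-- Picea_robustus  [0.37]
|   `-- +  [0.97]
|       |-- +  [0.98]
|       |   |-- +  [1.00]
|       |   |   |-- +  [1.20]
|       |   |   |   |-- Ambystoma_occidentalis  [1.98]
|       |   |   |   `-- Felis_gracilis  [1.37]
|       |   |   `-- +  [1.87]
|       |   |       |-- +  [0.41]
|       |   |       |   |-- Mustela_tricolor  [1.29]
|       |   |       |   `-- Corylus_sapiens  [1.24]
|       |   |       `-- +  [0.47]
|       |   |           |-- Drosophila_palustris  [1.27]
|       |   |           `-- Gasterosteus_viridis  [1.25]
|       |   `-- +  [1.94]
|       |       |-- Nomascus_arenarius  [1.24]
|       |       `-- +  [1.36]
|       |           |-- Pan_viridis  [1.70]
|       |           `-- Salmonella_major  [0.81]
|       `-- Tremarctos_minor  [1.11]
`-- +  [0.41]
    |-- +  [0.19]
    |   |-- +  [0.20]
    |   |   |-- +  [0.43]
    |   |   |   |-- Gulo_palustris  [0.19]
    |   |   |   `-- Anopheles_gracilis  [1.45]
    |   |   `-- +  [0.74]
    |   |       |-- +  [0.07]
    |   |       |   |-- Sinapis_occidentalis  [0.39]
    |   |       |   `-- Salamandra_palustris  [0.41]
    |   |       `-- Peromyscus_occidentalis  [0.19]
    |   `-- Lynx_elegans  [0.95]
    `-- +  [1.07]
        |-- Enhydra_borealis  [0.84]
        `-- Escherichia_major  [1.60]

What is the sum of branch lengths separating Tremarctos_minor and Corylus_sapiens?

The path runs Tremarctos_minor → … → MRCA → … → Corylus_sapiens; the MRCA is the node subtending ((((Ambystoma_occidentalis,Felis_gracilis),((Mustela_tricolor,Corylus_sapiens),(Drosophila_palustris,Gasterosteus_viridis))),(Nomascus_arenarius,(Pan_viridis,Salmonella_major))),Tremarctos_minor).
Branch lengths along that path: 1.11 + 0.98 + 1.00 + 1.87 + 0.41 + 1.24 = 6.61.

6.61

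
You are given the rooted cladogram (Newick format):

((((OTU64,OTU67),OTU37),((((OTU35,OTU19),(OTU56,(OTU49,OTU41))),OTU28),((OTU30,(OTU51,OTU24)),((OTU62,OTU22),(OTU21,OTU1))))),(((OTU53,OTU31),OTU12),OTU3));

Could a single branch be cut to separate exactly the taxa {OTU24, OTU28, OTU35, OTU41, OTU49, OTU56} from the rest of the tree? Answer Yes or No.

No

The MRCA of the listed taxa subtends ((((OTU35,OTU19),(OTU56,(OTU49,OTU41))),OTU28),((OTU30,(OTU51,OTU24)),((OTU62,OTU22),(OTU21,OTU1)))).
That clade also contains OTU1, OTU19, OTU21, OTU22, OTU30, OTU51, OTU62, which are not in the proposed group, so the group is not monophyletic.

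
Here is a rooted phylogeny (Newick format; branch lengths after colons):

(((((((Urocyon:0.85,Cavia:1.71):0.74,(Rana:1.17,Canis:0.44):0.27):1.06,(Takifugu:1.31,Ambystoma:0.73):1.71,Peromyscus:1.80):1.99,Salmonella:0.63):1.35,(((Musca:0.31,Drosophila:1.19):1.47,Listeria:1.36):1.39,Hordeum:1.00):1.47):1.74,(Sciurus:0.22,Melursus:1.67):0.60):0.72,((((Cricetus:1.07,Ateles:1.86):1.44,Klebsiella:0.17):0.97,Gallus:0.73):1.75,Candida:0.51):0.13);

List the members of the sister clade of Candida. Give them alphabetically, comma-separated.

Candida attaches to the tree at the node subtending ((((Cricetus,Ateles),Klebsiella),Gallus),Candida).
The other lineage descending from that same node — the sister group — is (((Cricetus,Ateles),Klebsiella),Gallus); its 4 tips in alphabetical order are the answer.

Ateles, Cricetus, Gallus, Klebsiella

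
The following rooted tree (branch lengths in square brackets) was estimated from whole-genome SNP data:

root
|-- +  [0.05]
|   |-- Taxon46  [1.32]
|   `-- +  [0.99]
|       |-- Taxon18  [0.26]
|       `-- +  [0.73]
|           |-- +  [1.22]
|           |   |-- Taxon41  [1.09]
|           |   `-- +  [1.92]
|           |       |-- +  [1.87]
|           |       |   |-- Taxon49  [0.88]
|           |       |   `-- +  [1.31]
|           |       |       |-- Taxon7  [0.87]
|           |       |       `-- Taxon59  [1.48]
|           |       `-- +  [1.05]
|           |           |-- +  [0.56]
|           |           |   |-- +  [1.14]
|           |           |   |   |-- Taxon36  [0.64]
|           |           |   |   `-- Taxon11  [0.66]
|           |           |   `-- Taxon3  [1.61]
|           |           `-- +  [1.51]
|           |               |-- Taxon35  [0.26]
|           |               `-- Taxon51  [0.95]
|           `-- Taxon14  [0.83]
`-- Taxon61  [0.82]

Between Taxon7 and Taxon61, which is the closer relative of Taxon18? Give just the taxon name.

The MRCA of Taxon18 and Taxon7 subtends (Taxon18,((Taxon41,((Taxon49,(Taxon7,Taxon59)),(((Taxon36,Taxon11),Taxon3),(Taxon35,Taxon51)))),Taxon14)) (11 taxa).
The MRCA of Taxon18 and Taxon61 is the root, subtending the entire tree (13 taxa).
The first is nested inside the second, so Taxon18 shares a more recent common ancestor with Taxon7.

Taxon7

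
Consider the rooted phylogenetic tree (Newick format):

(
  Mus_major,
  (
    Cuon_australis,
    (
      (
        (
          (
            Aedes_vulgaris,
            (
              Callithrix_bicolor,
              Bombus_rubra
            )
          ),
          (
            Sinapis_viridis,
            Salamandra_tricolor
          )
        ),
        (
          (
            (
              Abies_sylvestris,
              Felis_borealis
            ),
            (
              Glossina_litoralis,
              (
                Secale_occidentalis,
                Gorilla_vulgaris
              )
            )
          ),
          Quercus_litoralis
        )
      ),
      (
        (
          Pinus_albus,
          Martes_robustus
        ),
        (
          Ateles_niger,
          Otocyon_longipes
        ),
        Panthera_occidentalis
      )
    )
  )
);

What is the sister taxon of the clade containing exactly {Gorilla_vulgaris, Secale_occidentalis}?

The clade containing exactly {Gorilla_vulgaris, Secale_occidentalis} attaches to the tree at the node subtending (Glossina_litoralis,(Secale_occidentalis,Gorilla_vulgaris)).
The other lineage descending from that same node — the sister group — is the single tip Glossina_litoralis.

Glossina_litoralis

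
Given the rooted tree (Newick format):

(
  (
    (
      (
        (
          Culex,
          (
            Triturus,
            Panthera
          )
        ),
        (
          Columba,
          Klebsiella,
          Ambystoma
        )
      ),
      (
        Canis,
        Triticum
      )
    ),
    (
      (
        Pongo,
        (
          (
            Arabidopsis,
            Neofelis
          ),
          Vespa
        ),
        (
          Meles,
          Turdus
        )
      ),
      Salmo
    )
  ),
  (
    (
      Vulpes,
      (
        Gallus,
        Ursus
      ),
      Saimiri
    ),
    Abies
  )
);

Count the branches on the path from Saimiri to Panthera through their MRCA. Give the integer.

The MRCA of Saimiri and Panthera is the root of the tree.
From Saimiri up to that node: 3 branches. From Panthera up to the same node: 6 branches. Total: 3 + 6 = 9.

9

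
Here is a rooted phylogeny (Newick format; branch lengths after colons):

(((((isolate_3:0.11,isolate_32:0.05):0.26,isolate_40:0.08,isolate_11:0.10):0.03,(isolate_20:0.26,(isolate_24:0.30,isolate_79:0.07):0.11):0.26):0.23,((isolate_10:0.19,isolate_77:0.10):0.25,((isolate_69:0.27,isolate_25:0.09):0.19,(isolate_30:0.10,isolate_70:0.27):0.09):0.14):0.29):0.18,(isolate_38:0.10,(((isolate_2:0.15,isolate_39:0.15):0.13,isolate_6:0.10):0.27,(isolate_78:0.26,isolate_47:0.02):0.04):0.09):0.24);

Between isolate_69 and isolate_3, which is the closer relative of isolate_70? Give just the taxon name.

The MRCA of isolate_70 and isolate_69 subtends ((isolate_69,isolate_25),(isolate_30,isolate_70)) (4 taxa).
The MRCA of isolate_70 and isolate_3 subtends ((((isolate_3,isolate_32),isolate_40,isolate_11),(isolate_20,(isolate_24,isolate_79))),((isolate_10,isolate_77),((isolate_69,isolate_25),(isolate_30,isolate_70)))) (13 taxa).
The first is nested inside the second, so isolate_70 shares a more recent common ancestor with isolate_69.

isolate_69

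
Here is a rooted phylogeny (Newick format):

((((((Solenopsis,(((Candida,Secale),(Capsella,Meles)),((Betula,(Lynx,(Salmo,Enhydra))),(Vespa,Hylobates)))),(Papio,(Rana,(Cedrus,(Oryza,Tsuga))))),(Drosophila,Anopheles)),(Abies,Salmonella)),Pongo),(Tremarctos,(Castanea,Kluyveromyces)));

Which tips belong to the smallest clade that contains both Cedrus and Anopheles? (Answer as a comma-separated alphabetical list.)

Anopheles, Betula, Candida, Capsella, Cedrus, Drosophila, Enhydra, Hylobates, Lynx, Meles, Oryza, Papio, Rana, Salmo, Secale, Solenopsis, Tsuga, Vespa

Tracing Cedrus: it sits inside (Cedrus,(Oryza,Tsuga)).
Tracing Anopheles: it sits inside (Drosophila,Anopheles).
The smallest clade enclosing both is (((Solenopsis,(((Candida,Secale),(Capsella,Meles)),((Betula,(Lynx,(Salmo,Enhydra))),(Vespa,Hylobates)))),(Papio,(Rana,(Cedrus,(Oryza,Tsuga))))),(Drosophila,Anopheles)); the answer is its 18 terminal taxa in alphabetical order.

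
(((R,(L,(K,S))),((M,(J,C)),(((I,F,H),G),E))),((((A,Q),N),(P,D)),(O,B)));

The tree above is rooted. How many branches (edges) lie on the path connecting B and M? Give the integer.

7

The MRCA of B and M is the root of the tree.
From B up to that node: 3 branches. From M up to the same node: 4 branches. Total: 3 + 4 = 7.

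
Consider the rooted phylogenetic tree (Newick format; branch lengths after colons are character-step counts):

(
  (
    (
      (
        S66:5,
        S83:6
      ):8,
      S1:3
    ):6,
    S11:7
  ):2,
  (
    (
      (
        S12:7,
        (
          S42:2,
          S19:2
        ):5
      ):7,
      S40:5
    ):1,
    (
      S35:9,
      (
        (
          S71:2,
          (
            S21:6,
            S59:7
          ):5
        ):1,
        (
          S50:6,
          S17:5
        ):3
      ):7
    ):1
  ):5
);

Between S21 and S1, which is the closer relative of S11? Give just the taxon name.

S1

The MRCA of S11 and S1 subtends (((S66,S83),S1),S11) (4 taxa).
The MRCA of S11 and S21 is the root, subtending the entire tree (14 taxa).
The first is nested inside the second, so S11 shares a more recent common ancestor with S1.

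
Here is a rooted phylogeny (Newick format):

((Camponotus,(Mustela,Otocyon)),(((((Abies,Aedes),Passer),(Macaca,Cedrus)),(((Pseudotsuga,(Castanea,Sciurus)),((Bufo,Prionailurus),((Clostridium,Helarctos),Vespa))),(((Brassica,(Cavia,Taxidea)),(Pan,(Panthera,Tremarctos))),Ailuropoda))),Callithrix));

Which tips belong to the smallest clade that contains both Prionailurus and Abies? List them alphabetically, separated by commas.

Abies, Aedes, Ailuropoda, Brassica, Bufo, Castanea, Cavia, Cedrus, Clostridium, Helarctos, Macaca, Pan, Panthera, Passer, Prionailurus, Pseudotsuga, Sciurus, Taxidea, Tremarctos, Vespa

Tracing Prionailurus: it sits inside (Bufo,Prionailurus).
Tracing Abies: it sits inside (Abies,Aedes).
The smallest clade enclosing both is ((((Abies,Aedes),Passer),(Macaca,Cedrus)),(((Pseudotsuga,(Castanea,Sciurus)),((Bufo,Prionailurus),((Clostridium,Helarctos),Vespa))),(((Brassica,(Cavia,Taxidea)),(Pan,(Panthera,Tremarctos))),Ailuropoda))); the answer is its 20 terminal taxa in alphabetical order.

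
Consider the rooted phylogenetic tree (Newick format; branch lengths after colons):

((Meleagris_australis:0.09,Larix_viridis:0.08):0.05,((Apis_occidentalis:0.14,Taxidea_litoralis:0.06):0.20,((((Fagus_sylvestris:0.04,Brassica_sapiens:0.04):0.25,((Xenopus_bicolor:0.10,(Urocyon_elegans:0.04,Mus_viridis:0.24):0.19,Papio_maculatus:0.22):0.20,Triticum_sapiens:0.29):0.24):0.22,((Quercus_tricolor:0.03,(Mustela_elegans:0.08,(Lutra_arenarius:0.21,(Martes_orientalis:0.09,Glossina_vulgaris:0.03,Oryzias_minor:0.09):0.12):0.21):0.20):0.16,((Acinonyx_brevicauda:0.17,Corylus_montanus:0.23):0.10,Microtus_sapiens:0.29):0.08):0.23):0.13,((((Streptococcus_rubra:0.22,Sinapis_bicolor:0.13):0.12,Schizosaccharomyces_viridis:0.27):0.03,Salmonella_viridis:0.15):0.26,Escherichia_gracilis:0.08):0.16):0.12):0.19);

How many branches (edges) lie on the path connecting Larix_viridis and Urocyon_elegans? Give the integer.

The MRCA of Larix_viridis and Urocyon_elegans is the root of the tree.
From Larix_viridis up to that node: 2 branches. From Urocyon_elegans up to the same node: 8 branches. Total: 2 + 8 = 10.

10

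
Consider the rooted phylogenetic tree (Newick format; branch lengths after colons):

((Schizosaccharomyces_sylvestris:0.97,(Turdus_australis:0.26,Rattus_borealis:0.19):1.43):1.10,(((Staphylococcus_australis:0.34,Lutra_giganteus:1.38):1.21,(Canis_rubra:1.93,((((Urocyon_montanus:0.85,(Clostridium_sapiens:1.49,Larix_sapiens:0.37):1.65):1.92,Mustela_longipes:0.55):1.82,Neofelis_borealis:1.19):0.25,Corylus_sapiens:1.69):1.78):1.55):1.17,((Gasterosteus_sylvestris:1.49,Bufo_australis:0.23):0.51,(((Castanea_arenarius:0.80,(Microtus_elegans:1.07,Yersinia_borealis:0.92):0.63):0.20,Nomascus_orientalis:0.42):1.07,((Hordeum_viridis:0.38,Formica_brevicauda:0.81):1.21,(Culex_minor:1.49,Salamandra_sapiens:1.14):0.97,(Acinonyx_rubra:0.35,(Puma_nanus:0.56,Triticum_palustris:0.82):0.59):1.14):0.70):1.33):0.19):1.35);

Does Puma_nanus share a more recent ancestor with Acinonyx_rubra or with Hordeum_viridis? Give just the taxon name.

The MRCA of Puma_nanus and Acinonyx_rubra subtends (Acinonyx_rubra,(Puma_nanus,Triticum_palustris)) (3 taxa).
The MRCA of Puma_nanus and Hordeum_viridis subtends ((Hordeum_viridis,Formica_brevicauda),(Culex_minor,Salamandra_sapiens),(Acinonyx_rubra,(Puma_nanus,Triticum_palustris))) (7 taxa).
The first is nested inside the second, so Puma_nanus shares a more recent common ancestor with Acinonyx_rubra.

Acinonyx_rubra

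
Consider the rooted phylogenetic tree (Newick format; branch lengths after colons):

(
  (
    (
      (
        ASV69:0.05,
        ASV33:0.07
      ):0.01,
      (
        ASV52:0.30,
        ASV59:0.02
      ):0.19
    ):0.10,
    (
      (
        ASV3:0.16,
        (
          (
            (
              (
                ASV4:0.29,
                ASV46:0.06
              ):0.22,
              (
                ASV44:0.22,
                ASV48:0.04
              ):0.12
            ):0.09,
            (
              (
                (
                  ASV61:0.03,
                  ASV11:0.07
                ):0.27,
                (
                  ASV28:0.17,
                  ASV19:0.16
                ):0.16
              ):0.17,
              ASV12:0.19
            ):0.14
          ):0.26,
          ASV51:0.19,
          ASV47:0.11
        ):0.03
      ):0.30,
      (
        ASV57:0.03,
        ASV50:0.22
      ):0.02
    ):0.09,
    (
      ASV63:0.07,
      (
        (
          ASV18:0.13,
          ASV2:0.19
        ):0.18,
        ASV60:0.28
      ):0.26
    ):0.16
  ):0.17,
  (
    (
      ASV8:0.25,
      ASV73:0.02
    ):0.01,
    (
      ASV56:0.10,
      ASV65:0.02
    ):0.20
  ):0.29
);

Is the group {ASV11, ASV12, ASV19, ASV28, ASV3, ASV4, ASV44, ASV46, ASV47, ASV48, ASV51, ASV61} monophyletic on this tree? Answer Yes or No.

The most recent common ancestor of these taxa subtends (ASV3,((((ASV4,ASV46),(ASV44,ASV48)),(((ASV61,ASV11),(ASV28,ASV19)),ASV12)),ASV51,ASV47)).
That clade has exactly 12 tips — every listed taxon and nothing else — so the group is monophyletic.

Yes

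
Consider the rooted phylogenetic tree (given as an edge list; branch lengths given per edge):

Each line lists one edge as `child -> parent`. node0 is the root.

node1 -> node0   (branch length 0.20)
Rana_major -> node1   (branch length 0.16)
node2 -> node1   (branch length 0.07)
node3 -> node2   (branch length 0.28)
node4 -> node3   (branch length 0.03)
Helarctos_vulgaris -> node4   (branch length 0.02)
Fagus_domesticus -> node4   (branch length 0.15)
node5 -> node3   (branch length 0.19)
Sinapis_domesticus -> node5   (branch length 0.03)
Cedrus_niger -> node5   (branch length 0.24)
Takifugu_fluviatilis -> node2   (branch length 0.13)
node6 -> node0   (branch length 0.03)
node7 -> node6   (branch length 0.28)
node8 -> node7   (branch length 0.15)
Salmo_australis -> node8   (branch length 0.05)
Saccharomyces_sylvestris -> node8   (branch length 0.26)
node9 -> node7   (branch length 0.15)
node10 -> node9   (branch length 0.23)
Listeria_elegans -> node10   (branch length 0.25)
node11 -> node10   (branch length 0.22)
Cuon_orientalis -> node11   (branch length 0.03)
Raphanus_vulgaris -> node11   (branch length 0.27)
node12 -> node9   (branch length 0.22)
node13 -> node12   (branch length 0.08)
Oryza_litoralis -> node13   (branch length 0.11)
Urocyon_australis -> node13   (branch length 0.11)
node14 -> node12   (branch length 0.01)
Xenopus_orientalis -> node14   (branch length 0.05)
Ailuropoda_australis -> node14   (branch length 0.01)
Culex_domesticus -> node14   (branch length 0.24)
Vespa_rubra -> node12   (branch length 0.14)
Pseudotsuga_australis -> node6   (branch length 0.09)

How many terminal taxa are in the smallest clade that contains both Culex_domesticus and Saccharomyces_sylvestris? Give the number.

11

The MRCA of Culex_domesticus and Saccharomyces_sylvestris is the node subtending ((Salmo_australis,Saccharomyces_sylvestris),((Listeria_elegans,(Cuon_orientalis,Raphanus_vulgaris)),((Oryza_litoralis,Urocyon_australis),(Xenopus_orientalis,Ailuropoda_australis,Culex_domesticus),Vespa_rubra))).
That clade contains 11 terminal taxa: Ailuropoda_australis, Culex_domesticus, Cuon_orientalis, Listeria_elegans, Oryza_litoralis, Raphanus_vulgaris, Saccharomyces_sylvestris, Salmo_australis, Urocyon_australis, Vespa_rubra, Xenopus_orientalis.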